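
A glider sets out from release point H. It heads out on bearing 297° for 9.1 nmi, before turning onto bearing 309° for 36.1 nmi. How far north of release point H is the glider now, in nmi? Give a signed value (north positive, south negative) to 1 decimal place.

Leg 1 (297°, 9.1 nmi): east 9.1 sin 297° = -8.11, north 9.1 cos 297° = 4.13
Leg 2 (309°, 36.1 nmi): east 36.1 sin 309° = -28.05, north 36.1 cos 309° = 22.72
Net north component: 26.85 nmi.

26.8 nmi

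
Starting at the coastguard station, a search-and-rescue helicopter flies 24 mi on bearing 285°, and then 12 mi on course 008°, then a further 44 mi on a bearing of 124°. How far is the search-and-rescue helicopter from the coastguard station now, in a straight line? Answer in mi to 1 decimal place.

16.3 mi

Leg 1 (285°, 24 mi): east 24 sin 285° = -23.18, north 24 cos 285° = 6.21
Leg 2 (008°, 12 mi): east 12 sin 8° = 1.67, north 12 cos 8° = 11.88
Leg 3 (124°, 44 mi): east 44 sin 124° = 36.48, north 44 cos 124° = -24.60
Net: 14.97 east, -6.51 north. Distance = √((14.97)² + (-6.51)²) = 16.320 mi.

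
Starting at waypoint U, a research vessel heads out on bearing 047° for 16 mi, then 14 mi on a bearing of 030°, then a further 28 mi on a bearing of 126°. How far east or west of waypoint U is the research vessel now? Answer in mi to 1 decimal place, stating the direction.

41.4 mi east

Leg 1 (047°, 16 mi): east 16 sin 47° = 11.70, north 16 cos 47° = 10.91
Leg 2 (030°, 14 mi): east 14 sin 30° = 7.00, north 14 cos 30° = 12.12
Leg 3 (126°, 28 mi): east 28 sin 126° = 22.65, north 28 cos 126° = -16.46
Net east component: 41.35 mi.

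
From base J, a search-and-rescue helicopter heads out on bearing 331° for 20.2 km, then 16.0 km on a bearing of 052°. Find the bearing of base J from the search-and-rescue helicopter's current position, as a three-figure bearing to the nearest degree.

186°

Leg 1 (331°, 20.2 km): east 20.2 sin 331° = -9.79, north 20.2 cos 331° = 17.67
Leg 2 (052°, 16.0 km): east 16.0 sin 52° = 12.61, north 16.0 cos 52° = 9.85
Net displacement: 2.82 east, 27.52 north. Direction back to start is (-2.82, -27.52): bearing = atan2(-2.82, -27.52) mod 360° = 185.84° ≈ 186°.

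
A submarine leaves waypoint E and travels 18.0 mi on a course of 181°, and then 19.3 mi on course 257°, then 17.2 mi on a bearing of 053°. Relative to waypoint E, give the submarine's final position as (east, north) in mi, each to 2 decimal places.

Leg 1 (181°, 18.0 mi): east 18.0 sin 181° = -0.31, north 18.0 cos 181° = -18.00
Leg 2 (257°, 19.3 mi): east 19.3 sin 257° = -18.81, north 19.3 cos 257° = -4.34
Leg 3 (053°, 17.2 mi): east 17.2 sin 53° = 13.74, north 17.2 cos 53° = 10.35
Summing: -5.38 mi east, -11.99 mi north → (-5.38, -11.99).

(-5.38, -11.99)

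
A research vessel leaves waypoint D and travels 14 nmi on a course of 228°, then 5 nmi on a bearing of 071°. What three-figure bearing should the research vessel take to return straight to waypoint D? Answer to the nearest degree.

Leg 1 (228°, 14 nmi): east 14 sin 228° = -10.40, north 14 cos 228° = -9.37
Leg 2 (071°, 5 nmi): east 5 sin 71° = 4.73, north 5 cos 71° = 1.63
Net displacement: -5.68 east, -7.74 north. Direction back to start is (5.68, 7.74): bearing = atan2(5.68, 7.74) mod 360° = 36.26° ≈ 036°.

036°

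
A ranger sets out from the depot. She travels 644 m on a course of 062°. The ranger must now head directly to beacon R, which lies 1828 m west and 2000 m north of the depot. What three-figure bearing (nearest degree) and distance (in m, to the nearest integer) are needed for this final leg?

Leg 1 (062°, 644 m): east 644 sin 62° = 568.62, north 644 cos 62° = 302.34
Current position: (568.62, 302.34). Target: (-1828, 2000). Remaining: Δeast = -2396.62, Δnorth = 1697.66.
Bearing = atan2(-2396.62, 1697.66) mod 360° = 305.31°; distance = √((-2396.62)² + (1697.66)²) = 2936.976 m.

305°, 2937 m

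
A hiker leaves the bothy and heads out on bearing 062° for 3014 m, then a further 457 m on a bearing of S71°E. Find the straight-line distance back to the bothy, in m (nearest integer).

3342 m

Leg 1 (062°, 3014 m): east 3014 sin 62° = 2661.20, north 3014 cos 62° = 1414.99
Leg 2 (S71°E, 457 m): east 457 sin 109° = 432.10, north 457 cos 109° = -148.78
Net: 3093.31 east, 1266.20 north. Distance = √((3093.31)² + (1266.20)²) = 3342.426 m.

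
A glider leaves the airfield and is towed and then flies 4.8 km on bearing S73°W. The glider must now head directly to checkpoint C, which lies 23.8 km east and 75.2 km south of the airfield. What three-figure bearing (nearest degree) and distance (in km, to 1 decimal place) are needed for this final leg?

159°, 79.1 km

Leg 1 (S73°W, 4.8 km): east 4.8 sin 253° = -4.59, north 4.8 cos 253° = -1.40
Current position: (-4.59, -1.40). Target: (23.8, -75.2). Remaining: Δeast = 28.39, Δnorth = -73.80.
Bearing = atan2(28.39, -73.80) mod 360° = 158.96°; distance = √((28.39)² + (-73.80)²) = 79.069 km.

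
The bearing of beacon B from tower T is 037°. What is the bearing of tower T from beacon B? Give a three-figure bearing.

217°

Back-bearing = 037° + 180° = 217°.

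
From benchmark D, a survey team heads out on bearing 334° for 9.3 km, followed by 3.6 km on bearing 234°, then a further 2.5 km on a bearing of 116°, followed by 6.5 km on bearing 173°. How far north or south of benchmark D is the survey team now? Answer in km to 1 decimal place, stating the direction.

1.3 km south

Leg 1 (334°, 9.3 km): east 9.3 sin 334° = -4.08, north 9.3 cos 334° = 8.36
Leg 2 (234°, 3.6 km): east 3.6 sin 234° = -2.91, north 3.6 cos 234° = -2.12
Leg 3 (116°, 2.5 km): east 2.5 sin 116° = 2.25, north 2.5 cos 116° = -1.10
Leg 4 (173°, 6.5 km): east 6.5 sin 173° = 0.79, north 6.5 cos 173° = -6.45
Net north component: -1.30 km.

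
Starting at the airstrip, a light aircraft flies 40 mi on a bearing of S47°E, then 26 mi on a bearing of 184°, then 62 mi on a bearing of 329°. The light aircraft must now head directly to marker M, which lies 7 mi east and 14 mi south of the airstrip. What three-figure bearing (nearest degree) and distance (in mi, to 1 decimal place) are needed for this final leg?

140°, 18.1 mi

Leg 1 (S47°E, 40 mi): east 40 sin 133° = 29.25, north 40 cos 133° = -27.28
Leg 2 (184°, 26 mi): east 26 sin 184° = -1.81, north 26 cos 184° = -25.94
Leg 3 (329°, 62 mi): east 62 sin 329° = -31.93, north 62 cos 329° = 53.14
Current position: (-4.49, -0.07). Target: (7, -14). Remaining: Δeast = 11.49, Δnorth = -13.93.
Bearing = atan2(11.49, -13.93) mod 360° = 140.47°; distance = √((11.49)² + (-13.93)²) = 18.057 mi.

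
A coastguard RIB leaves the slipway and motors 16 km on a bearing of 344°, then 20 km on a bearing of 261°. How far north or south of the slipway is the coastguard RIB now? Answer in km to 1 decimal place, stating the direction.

Leg 1 (344°, 16 km): east 16 sin 344° = -4.41, north 16 cos 344° = 15.38
Leg 2 (261°, 20 km): east 20 sin 261° = -19.75, north 20 cos 261° = -3.13
Net north component: 12.25 km.

12.3 km north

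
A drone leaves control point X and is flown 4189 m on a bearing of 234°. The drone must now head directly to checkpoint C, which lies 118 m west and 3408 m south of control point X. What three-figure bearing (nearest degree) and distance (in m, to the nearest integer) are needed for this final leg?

106°, 3405 m

Leg 1 (234°, 4189 m): east 4189 sin 234° = -3388.97, north 4189 cos 234° = -2462.23
Current position: (-3388.97, -2462.23). Target: (-118, -3408). Remaining: Δeast = 3270.97, Δnorth = -945.77.
Bearing = atan2(3270.97, -945.77) mod 360° = 106.13°; distance = √((3270.97)² + (-945.77)²) = 3404.957 m.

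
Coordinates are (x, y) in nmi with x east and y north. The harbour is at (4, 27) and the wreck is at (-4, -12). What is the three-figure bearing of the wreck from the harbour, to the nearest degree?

Δeast = -4 − 4 = -8.00; Δnorth = -12 − 27 = -39.00.
Bearing = atan2(Δeast, Δnorth) mod 360° = 191.59° ≈ 192°.

192°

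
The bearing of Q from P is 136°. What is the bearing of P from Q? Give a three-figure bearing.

Back-bearing = 136° + 180° = 316°.

316°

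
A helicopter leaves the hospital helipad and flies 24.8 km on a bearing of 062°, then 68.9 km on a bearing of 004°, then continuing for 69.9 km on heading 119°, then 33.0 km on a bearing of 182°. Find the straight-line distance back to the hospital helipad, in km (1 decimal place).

87.7 km

Leg 1 (062°, 24.8 km): east 24.8 sin 62° = 21.90, north 24.8 cos 62° = 11.64
Leg 2 (004°, 68.9 km): east 68.9 sin 4° = 4.81, north 68.9 cos 4° = 68.73
Leg 3 (119°, 69.9 km): east 69.9 sin 119° = 61.14, north 69.9 cos 119° = -33.89
Leg 4 (182°, 33.0 km): east 33.0 sin 182° = -1.15, north 33.0 cos 182° = -32.98
Net: 86.69 east, 13.51 north. Distance = √((86.69)² + (13.51)²) = 87.734 km.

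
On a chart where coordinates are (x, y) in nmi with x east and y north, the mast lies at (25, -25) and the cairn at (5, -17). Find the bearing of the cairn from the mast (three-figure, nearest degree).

292°

Δeast = 5 − 25 = -20.00; Δnorth = -17 − -25 = 8.00.
Bearing = atan2(Δeast, Δnorth) mod 360° = 291.80° ≈ 292°.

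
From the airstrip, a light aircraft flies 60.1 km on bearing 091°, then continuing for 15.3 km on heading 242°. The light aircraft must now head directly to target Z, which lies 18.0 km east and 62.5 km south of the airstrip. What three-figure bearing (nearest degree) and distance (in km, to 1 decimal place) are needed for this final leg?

208°, 61.3 km

Leg 1 (091°, 60.1 km): east 60.1 sin 91° = 60.09, north 60.1 cos 91° = -1.05
Leg 2 (242°, 15.3 km): east 15.3 sin 242° = -13.51, north 15.3 cos 242° = -7.18
Current position: (46.58, -8.23). Target: (18.0, -62.5). Remaining: Δeast = -28.58, Δnorth = -54.27.
Bearing = atan2(-28.58, -54.27) mod 360° = 207.77°; distance = √((-28.58)² + (-54.27)²) = 61.335 km.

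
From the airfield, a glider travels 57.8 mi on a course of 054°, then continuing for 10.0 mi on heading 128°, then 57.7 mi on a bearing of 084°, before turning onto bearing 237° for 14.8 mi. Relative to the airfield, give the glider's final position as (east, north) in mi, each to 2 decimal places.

Leg 1 (054°, 57.8 mi): east 57.8 sin 54° = 46.76, north 57.8 cos 54° = 33.97
Leg 2 (128°, 10.0 mi): east 10.0 sin 128° = 7.88, north 10.0 cos 128° = -6.16
Leg 3 (084°, 57.7 mi): east 57.7 sin 84° = 57.38, north 57.7 cos 84° = 6.03
Leg 4 (237°, 14.8 mi): east 14.8 sin 237° = -12.41, north 14.8 cos 237° = -8.06
Summing: 99.61 mi east, 25.79 mi north → (99.61, 25.79).

(99.61, 25.79)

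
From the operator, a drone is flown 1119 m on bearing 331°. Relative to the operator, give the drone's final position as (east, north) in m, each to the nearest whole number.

Leg 1 (331°, 1119 m): east 1119 sin 331° = -542.50, north 1119 cos 331° = 978.70
Summing: -542.50 m east, 978.70 m north → (-543, 979).

(-543, 979)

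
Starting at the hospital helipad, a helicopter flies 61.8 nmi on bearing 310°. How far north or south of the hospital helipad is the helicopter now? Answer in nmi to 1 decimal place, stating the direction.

Leg 1 (310°, 61.8 nmi): east 61.8 sin 310° = -47.34, north 61.8 cos 310° = 39.72
Net north component: 39.72 nmi.

39.7 nmi north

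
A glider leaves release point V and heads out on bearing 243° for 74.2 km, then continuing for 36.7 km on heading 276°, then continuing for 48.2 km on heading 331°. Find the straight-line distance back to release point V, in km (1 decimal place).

126.6 km

Leg 1 (243°, 74.2 km): east 74.2 sin 243° = -66.11, north 74.2 cos 243° = -33.69
Leg 2 (276°, 36.7 km): east 36.7 sin 276° = -36.50, north 36.7 cos 276° = 3.84
Leg 3 (331°, 48.2 km): east 48.2 sin 331° = -23.37, north 48.2 cos 331° = 42.16
Net: -125.98 east, 12.31 north. Distance = √((-125.98)² + (12.31)²) = 126.579 km.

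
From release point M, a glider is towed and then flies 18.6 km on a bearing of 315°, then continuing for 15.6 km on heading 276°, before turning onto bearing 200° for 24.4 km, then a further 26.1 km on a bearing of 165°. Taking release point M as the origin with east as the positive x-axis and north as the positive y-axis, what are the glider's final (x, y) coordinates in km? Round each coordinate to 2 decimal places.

Leg 1 (315°, 18.6 km): east 18.6 sin 315° = -13.15, north 18.6 cos 315° = 13.15
Leg 2 (276°, 15.6 km): east 15.6 sin 276° = -15.51, north 15.6 cos 276° = 1.63
Leg 3 (200°, 24.4 km): east 24.4 sin 200° = -8.35, north 24.4 cos 200° = -22.93
Leg 4 (165°, 26.1 km): east 26.1 sin 165° = 6.76, north 26.1 cos 165° = -25.21
Summing: -30.26 km east, -33.36 km north → (-30.26, -33.36).

(-30.26, -33.36)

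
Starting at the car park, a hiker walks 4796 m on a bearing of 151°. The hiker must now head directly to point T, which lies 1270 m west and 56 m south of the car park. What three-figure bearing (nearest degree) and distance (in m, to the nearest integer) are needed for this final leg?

319°, 5482 m

Leg 1 (151°, 4796 m): east 4796 sin 151° = 2325.15, north 4796 cos 151° = -4194.68
Current position: (2325.15, -4194.68). Target: (-1270, -56). Remaining: Δeast = -3595.15, Δnorth = 4138.68.
Bearing = atan2(-3595.15, 4138.68) mod 360° = 319.02°; distance = √((-3595.15)² + (4138.68)²) = 5482.127 m.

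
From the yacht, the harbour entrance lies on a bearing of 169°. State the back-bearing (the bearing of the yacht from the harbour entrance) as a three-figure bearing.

349°

Back-bearing = 169° + 180° = 349°.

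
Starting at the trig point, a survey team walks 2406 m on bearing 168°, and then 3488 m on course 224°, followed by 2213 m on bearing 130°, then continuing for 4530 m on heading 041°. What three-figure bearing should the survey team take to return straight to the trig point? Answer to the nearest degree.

316°

Leg 1 (168°, 2406 m): east 2406 sin 168° = 500.24, north 2406 cos 168° = -2353.42
Leg 2 (224°, 3488 m): east 3488 sin 224° = -2422.97, north 3488 cos 224° = -2509.06
Leg 3 (130°, 2213 m): east 2213 sin 130° = 1695.26, north 2213 cos 130° = -1422.49
Leg 4 (041°, 4530 m): east 4530 sin 41° = 2971.95, north 4530 cos 41° = 3418.83
Net displacement: 2744.47 east, -2866.13 north. Direction back to start is (-2744.47, 2866.13): bearing = atan2(-2744.47, 2866.13) mod 360° = 316.24° ≈ 316°.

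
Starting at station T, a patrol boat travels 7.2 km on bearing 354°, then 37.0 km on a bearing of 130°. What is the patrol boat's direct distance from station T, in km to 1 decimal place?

Leg 1 (354°, 7.2 km): east 7.2 sin 354° = -0.75, north 7.2 cos 354° = 7.16
Leg 2 (130°, 37.0 km): east 37.0 sin 130° = 28.34, north 37.0 cos 130° = -23.78
Net: 27.59 east, -16.62 north. Distance = √((27.59)² + (-16.62)²) = 32.211 km.

32.2 km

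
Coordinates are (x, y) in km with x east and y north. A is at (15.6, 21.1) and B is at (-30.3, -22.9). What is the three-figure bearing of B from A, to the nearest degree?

226°

Δeast = -30.3 − 15.6 = -45.90; Δnorth = -22.9 − 21.1 = -44.00.
Bearing = atan2(Δeast, Δnorth) mod 360° = 226.21° ≈ 226°.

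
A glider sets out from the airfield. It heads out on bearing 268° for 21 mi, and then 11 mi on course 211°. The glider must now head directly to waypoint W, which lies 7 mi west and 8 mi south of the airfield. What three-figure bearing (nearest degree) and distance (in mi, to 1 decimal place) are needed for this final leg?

Leg 1 (268°, 21 mi): east 21 sin 268° = -20.99, north 21 cos 268° = -0.73
Leg 2 (211°, 11 mi): east 11 sin 211° = -5.67, north 11 cos 211° = -9.43
Current position: (-26.65, -10.16). Target: (-7, -8). Remaining: Δeast = 19.65, Δnorth = 2.16.
Bearing = atan2(19.65, 2.16) mod 360° = 83.72°; distance = √((19.65)² + (2.16)²) = 19.771 mi.

084°, 19.8 mi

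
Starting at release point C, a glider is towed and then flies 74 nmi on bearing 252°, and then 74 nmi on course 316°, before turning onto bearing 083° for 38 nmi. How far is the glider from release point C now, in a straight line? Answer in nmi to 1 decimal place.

91.1 nmi

Leg 1 (252°, 74 nmi): east 74 sin 252° = -70.38, north 74 cos 252° = -22.87
Leg 2 (316°, 74 nmi): east 74 sin 316° = -51.40, north 74 cos 316° = 53.23
Leg 3 (083°, 38 nmi): east 38 sin 83° = 37.72, north 38 cos 83° = 4.63
Net: -84.07 east, 34.99 north. Distance = √((-84.07)² + (34.99)²) = 91.059 nmi.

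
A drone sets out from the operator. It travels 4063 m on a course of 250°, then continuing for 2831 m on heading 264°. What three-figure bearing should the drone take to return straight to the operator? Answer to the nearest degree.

Leg 1 (250°, 4063 m): east 4063 sin 250° = -3817.97, north 4063 cos 250° = -1389.63
Leg 2 (264°, 2831 m): east 2831 sin 264° = -2815.49, north 2831 cos 264° = -295.92
Net displacement: -6633.46 east, -1685.55 north. Direction back to start is (6633.46, 1685.55): bearing = atan2(6633.46, 1685.55) mod 360° = 75.74° ≈ 076°.

076°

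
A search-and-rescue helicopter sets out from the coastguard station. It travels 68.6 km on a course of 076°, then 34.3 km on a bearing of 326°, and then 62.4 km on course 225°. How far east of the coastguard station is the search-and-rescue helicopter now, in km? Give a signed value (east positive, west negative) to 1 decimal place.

Leg 1 (076°, 68.6 km): east 68.6 sin 76° = 66.56, north 68.6 cos 76° = 16.60
Leg 2 (326°, 34.3 km): east 34.3 sin 326° = -19.18, north 34.3 cos 326° = 28.44
Leg 3 (225°, 62.4 km): east 62.4 sin 225° = -44.12, north 62.4 cos 225° = -44.12
Net east component: 3.26 km.

3.3 km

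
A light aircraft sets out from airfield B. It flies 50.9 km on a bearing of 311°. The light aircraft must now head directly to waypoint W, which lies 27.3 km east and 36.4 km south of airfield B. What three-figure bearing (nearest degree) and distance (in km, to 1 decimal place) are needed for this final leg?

137°, 95.9 km

Leg 1 (311°, 50.9 km): east 50.9 sin 311° = -38.41, north 50.9 cos 311° = 33.39
Current position: (-38.41, 33.39). Target: (27.3, -36.4). Remaining: Δeast = 65.71, Δnorth = -69.79.
Bearing = atan2(65.71, -69.79) mod 360° = 136.72°; distance = √((65.71)² + (-69.79)²) = 95.862 km.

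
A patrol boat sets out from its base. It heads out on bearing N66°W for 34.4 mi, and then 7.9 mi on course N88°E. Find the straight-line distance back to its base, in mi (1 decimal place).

27.5 mi

Leg 1 (N66°W, 34.4 mi): east 34.4 sin 294° = -31.43, north 34.4 cos 294° = 13.99
Leg 2 (N88°E, 7.9 mi): east 7.9 sin 88° = 7.90, north 7.9 cos 88° = 0.28
Net: -23.53 east, 14.27 north. Distance = √((-23.53)² + (14.27)²) = 27.518 mi.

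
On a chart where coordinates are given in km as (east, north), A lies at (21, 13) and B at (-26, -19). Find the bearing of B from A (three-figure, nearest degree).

Δeast = -26 − 21 = -47.00; Δnorth = -19 − 13 = -32.00.
Bearing = atan2(Δeast, Δnorth) mod 360° = 235.75° ≈ 236°.

236°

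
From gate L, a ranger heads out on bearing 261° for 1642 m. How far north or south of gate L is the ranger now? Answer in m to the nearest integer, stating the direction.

Leg 1 (261°, 1642 m): east 1642 sin 261° = -1621.78, north 1642 cos 261° = -256.87
Net north component: -256.87 m.

257 m south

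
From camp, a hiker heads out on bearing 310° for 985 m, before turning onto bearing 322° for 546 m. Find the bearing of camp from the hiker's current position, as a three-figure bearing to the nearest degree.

134°

Leg 1 (310°, 985 m): east 985 sin 310° = -754.55, north 985 cos 310° = 633.15
Leg 2 (322°, 546 m): east 546 sin 322° = -336.15, north 546 cos 322° = 430.25
Net displacement: -1090.70 east, 1063.40 north. Direction back to start is (1090.70, -1063.40): bearing = atan2(1090.70, -1063.40) mod 360° = 134.27° ≈ 134°.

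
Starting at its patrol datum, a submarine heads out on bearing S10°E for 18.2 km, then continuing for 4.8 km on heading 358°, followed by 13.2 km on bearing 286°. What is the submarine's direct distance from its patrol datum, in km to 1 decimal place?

13.6 km

Leg 1 (S10°E, 18.2 km): east 18.2 sin 170° = 3.16, north 18.2 cos 170° = -17.92
Leg 2 (358°, 4.8 km): east 4.8 sin 358° = -0.17, north 4.8 cos 358° = 4.80
Leg 3 (286°, 13.2 km): east 13.2 sin 286° = -12.69, north 13.2 cos 286° = 3.64
Net: -9.70 east, -9.49 north. Distance = √((-9.70)² + (-9.49)²) = 13.566 km.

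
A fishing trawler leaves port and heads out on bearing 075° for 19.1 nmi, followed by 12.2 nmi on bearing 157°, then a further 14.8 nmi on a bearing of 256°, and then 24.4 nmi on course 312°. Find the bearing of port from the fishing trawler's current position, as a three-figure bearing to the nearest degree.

125°

Leg 1 (075°, 19.1 nmi): east 19.1 sin 75° = 18.45, north 19.1 cos 75° = 4.94
Leg 2 (157°, 12.2 nmi): east 12.2 sin 157° = 4.77, north 12.2 cos 157° = -11.23
Leg 3 (256°, 14.8 nmi): east 14.8 sin 256° = -14.36, north 14.8 cos 256° = -3.58
Leg 4 (312°, 24.4 nmi): east 24.4 sin 312° = -18.13, north 24.4 cos 312° = 16.33
Net displacement: -9.28 east, 6.46 north. Direction back to start is (9.28, -6.46): bearing = atan2(9.28, -6.46) mod 360° = 124.85° ≈ 125°.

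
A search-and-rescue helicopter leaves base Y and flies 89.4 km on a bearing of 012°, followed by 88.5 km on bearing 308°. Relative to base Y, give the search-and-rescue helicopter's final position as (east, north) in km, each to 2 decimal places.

Leg 1 (012°, 89.4 km): east 89.4 sin 12° = 18.59, north 89.4 cos 12° = 87.45
Leg 2 (308°, 88.5 km): east 88.5 sin 308° = -69.74, north 88.5 cos 308° = 54.49
Summing: -51.15 km east, 141.93 km north → (-51.15, 141.93).

(-51.15, 141.93)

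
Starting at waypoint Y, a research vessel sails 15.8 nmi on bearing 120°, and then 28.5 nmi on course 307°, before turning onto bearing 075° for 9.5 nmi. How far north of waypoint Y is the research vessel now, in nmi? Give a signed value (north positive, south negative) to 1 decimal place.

11.7 nmi

Leg 1 (120°, 15.8 nmi): east 15.8 sin 120° = 13.68, north 15.8 cos 120° = -7.90
Leg 2 (307°, 28.5 nmi): east 28.5 sin 307° = -22.76, north 28.5 cos 307° = 17.15
Leg 3 (075°, 9.5 nmi): east 9.5 sin 75° = 9.18, north 9.5 cos 75° = 2.46
Net north component: 11.71 nmi.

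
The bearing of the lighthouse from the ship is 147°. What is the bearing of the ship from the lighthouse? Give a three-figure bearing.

327°

Back-bearing = 147° + 180° = 327°.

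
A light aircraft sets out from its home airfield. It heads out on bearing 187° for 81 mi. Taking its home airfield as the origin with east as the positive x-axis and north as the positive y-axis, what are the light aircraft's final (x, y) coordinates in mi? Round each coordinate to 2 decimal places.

(-9.87, -80.40)

Leg 1 (187°, 81 mi): east 81 sin 187° = -9.87, north 81 cos 187° = -80.40
Summing: -9.87 mi east, -80.40 mi north → (-9.87, -80.40).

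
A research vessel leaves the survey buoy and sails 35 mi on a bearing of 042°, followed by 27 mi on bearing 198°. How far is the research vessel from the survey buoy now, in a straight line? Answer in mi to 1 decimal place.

15.1 mi

Leg 1 (042°, 35 mi): east 35 sin 42° = 23.42, north 35 cos 42° = 26.01
Leg 2 (198°, 27 mi): east 27 sin 198° = -8.34, north 27 cos 198° = -25.68
Net: 15.08 east, 0.33 north. Distance = √((15.08)² + (0.33)²) = 15.080 mi.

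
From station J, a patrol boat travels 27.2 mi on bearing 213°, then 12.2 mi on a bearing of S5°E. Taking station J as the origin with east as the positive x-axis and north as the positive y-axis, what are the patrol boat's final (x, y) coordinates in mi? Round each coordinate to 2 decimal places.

(-13.75, -34.97)

Leg 1 (213°, 27.2 mi): east 27.2 sin 213° = -14.81, north 27.2 cos 213° = -22.81
Leg 2 (S5°E, 12.2 mi): east 12.2 sin 175° = 1.06, north 12.2 cos 175° = -12.15
Summing: -13.75 mi east, -34.97 mi north → (-13.75, -34.97).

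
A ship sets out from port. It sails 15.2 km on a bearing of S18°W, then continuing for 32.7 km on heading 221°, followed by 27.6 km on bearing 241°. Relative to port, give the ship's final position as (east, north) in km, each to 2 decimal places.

Leg 1 (S18°W, 15.2 km): east 15.2 sin 198° = -4.70, north 15.2 cos 198° = -14.46
Leg 2 (221°, 32.7 km): east 32.7 sin 221° = -21.45, north 32.7 cos 221° = -24.68
Leg 3 (241°, 27.6 km): east 27.6 sin 241° = -24.14, north 27.6 cos 241° = -13.38
Summing: -50.29 km east, -52.52 km north → (-50.29, -52.52).

(-50.29, -52.52)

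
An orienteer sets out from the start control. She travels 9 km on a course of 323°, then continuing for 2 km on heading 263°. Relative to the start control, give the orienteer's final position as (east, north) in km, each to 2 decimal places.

Leg 1 (323°, 9 km): east 9 sin 323° = -5.42, north 9 cos 323° = 7.19
Leg 2 (263°, 2 km): east 2 sin 263° = -1.99, north 2 cos 263° = -0.24
Summing: -7.40 km east, 6.94 km north → (-7.40, 6.94).

(-7.40, 6.94)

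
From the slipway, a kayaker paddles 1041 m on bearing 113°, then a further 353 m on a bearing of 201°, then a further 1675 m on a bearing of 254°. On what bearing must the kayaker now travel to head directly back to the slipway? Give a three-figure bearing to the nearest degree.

033°

Leg 1 (113°, 1041 m): east 1041 sin 113° = 958.25, north 1041 cos 113° = -406.75
Leg 2 (201°, 353 m): east 353 sin 201° = -126.50, north 353 cos 201° = -329.55
Leg 3 (254°, 1675 m): east 1675 sin 254° = -1610.11, north 1675 cos 254° = -461.69
Net displacement: -778.37 east, -1198.00 north. Direction back to start is (778.37, 1198.00): bearing = atan2(778.37, 1198.00) mod 360° = 33.01° ≈ 033°.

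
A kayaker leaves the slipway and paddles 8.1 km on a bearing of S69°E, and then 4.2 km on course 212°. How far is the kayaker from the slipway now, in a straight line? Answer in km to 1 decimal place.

Leg 1 (S69°E, 8.1 km): east 8.1 sin 111° = 7.56, north 8.1 cos 111° = -2.90
Leg 2 (212°, 4.2 km): east 4.2 sin 212° = -2.23, north 4.2 cos 212° = -3.56
Net: 5.34 east, -6.46 north. Distance = √((5.34)² + (-6.46)²) = 8.383 km.

8.4 km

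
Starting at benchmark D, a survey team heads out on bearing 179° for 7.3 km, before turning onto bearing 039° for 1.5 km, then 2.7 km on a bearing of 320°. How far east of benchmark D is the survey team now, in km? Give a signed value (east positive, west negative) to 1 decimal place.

-0.7 km

Leg 1 (179°, 7.3 km): east 7.3 sin 179° = 0.13, north 7.3 cos 179° = -7.30
Leg 2 (039°, 1.5 km): east 1.5 sin 39° = 0.94, north 1.5 cos 39° = 1.17
Leg 3 (320°, 2.7 km): east 2.7 sin 320° = -1.74, north 2.7 cos 320° = 2.07
Net east component: -0.66 km.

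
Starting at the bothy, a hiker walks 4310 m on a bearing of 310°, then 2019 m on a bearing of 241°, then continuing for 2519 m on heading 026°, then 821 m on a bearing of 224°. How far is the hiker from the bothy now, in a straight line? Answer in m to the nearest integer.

Leg 1 (310°, 4310 m): east 4310 sin 310° = -3301.65, north 4310 cos 310° = 2770.41
Leg 2 (241°, 2019 m): east 2019 sin 241° = -1765.86, north 2019 cos 241° = -978.83
Leg 3 (026°, 2519 m): east 2519 sin 26° = 1104.26, north 2519 cos 26° = 2264.06
Leg 4 (224°, 821 m): east 821 sin 224° = -570.31, north 821 cos 224° = -590.58
Net: -4533.57 east, 3465.07 north. Distance = √((-4533.57)² + (3465.07)²) = 5706.130 m.

5706 m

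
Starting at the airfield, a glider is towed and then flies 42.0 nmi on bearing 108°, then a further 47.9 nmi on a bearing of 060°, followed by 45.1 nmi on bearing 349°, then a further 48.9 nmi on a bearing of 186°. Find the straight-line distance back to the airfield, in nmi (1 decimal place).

Leg 1 (108°, 42.0 nmi): east 42.0 sin 108° = 39.94, north 42.0 cos 108° = -12.98
Leg 2 (060°, 47.9 nmi): east 47.9 sin 60° = 41.48, north 47.9 cos 60° = 23.95
Leg 3 (349°, 45.1 nmi): east 45.1 sin 349° = -8.61, north 45.1 cos 349° = 44.27
Leg 4 (186°, 48.9 nmi): east 48.9 sin 186° = -5.11, north 48.9 cos 186° = -48.63
Net: 67.71 east, 6.61 north. Distance = √((67.71)² + (6.61)²) = 68.032 nmi.

68.0 nmi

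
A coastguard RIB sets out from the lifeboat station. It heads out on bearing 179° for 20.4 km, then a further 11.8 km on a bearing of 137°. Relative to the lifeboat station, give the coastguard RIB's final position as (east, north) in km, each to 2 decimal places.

Leg 1 (179°, 20.4 km): east 20.4 sin 179° = 0.36, north 20.4 cos 179° = -20.40
Leg 2 (137°, 11.8 km): east 11.8 sin 137° = 8.05, north 11.8 cos 137° = -8.63
Summing: 8.40 km east, -29.03 km north → (8.40, -29.03).

(8.40, -29.03)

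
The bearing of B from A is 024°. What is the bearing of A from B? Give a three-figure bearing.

204°

Back-bearing = 024° + 180° = 204°.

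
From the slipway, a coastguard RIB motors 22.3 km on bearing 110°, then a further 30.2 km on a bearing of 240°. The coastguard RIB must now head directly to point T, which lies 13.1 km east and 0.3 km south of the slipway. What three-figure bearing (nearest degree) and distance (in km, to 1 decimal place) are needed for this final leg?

Leg 1 (110°, 22.3 km): east 22.3 sin 110° = 20.96, north 22.3 cos 110° = -7.63
Leg 2 (240°, 30.2 km): east 30.2 sin 240° = -26.15, north 30.2 cos 240° = -15.10
Current position: (-5.20, -22.73). Target: (13.1, -0.3). Remaining: Δeast = 18.30, Δnorth = 22.43.
Bearing = atan2(18.30, 22.43) mod 360° = 39.21°; distance = √((18.30)² + (22.43)²) = 28.945 km.

039°, 28.9 km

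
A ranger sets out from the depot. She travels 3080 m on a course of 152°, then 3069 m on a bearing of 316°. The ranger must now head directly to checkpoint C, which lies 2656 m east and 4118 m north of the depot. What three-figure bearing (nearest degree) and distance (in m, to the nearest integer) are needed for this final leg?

Leg 1 (152°, 3080 m): east 3080 sin 152° = 1445.97, north 3080 cos 152° = -2719.48
Leg 2 (316°, 3069 m): east 3069 sin 316° = -2131.91, north 3069 cos 316° = 2207.65
Current position: (-685.93, -511.82). Target: (2656, 4118). Remaining: Δeast = 3341.93, Δnorth = 4629.82.
Bearing = atan2(3341.93, 4629.82) mod 360° = 35.82°; distance = √((3341.93)² + (4629.82)²) = 5709.974 m.

036°, 5710 m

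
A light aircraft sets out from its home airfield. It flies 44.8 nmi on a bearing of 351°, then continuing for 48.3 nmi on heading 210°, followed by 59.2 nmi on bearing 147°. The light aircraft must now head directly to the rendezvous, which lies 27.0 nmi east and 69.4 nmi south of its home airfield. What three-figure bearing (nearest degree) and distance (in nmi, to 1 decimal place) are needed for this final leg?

Leg 1 (351°, 44.8 nmi): east 44.8 sin 351° = -7.01, north 44.8 cos 351° = 44.25
Leg 2 (210°, 48.3 nmi): east 48.3 sin 210° = -24.15, north 48.3 cos 210° = -41.83
Leg 3 (147°, 59.2 nmi): east 59.2 sin 147° = 32.24, north 59.2 cos 147° = -49.65
Current position: (1.08, -47.23). Target: (27.0, -69.4). Remaining: Δeast = 25.92, Δnorth = -22.17.
Bearing = atan2(25.92, -22.17) mod 360° = 130.55°; distance = √((25.92)² + (-22.17)²) = 34.105 nmi.

131°, 34.1 nmi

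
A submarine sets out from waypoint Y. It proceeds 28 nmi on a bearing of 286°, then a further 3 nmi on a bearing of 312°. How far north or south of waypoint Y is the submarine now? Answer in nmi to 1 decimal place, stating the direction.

Leg 1 (286°, 28 nmi): east 28 sin 286° = -26.92, north 28 cos 286° = 7.72
Leg 2 (312°, 3 nmi): east 3 sin 312° = -2.23, north 3 cos 312° = 2.01
Net north component: 9.73 nmi.

9.7 nmi north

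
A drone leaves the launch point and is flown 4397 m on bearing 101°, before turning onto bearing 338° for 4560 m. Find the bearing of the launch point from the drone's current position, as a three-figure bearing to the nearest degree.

Leg 1 (101°, 4397 m): east 4397 sin 101° = 4316.21, north 4397 cos 101° = -838.99
Leg 2 (338°, 4560 m): east 4560 sin 338° = -1708.21, north 4560 cos 338° = 4227.96
Net displacement: 2608.01 east, 3388.97 north. Direction back to start is (-2608.01, -3388.97): bearing = atan2(-2608.01, -3388.97) mod 360° = 217.58° ≈ 218°.

218°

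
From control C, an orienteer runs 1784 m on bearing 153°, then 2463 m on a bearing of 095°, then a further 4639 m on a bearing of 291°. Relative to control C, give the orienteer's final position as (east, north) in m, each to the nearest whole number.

(-1067, -142)

Leg 1 (153°, 1784 m): east 1784 sin 153° = 809.92, north 1784 cos 153° = -1589.56
Leg 2 (095°, 2463 m): east 2463 sin 95° = 2453.63, north 2463 cos 95° = -214.66
Leg 3 (291°, 4639 m): east 4639 sin 291° = -4330.88, north 4639 cos 291° = 1662.47
Summing: -1067.33 m east, -141.75 m north → (-1067, -142).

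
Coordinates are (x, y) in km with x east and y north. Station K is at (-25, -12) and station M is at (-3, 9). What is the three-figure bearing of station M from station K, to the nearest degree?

046°

Δeast = -3 − -25 = 22.00; Δnorth = 9 − -12 = 21.00.
Bearing = atan2(Δeast, Δnorth) mod 360° = 46.33° ≈ 046°.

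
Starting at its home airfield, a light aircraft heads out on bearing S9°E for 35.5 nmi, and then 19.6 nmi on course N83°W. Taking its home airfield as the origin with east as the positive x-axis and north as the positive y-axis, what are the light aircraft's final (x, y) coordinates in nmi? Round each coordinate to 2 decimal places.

(-13.90, -32.67)

Leg 1 (S9°E, 35.5 nmi): east 35.5 sin 171° = 5.55, north 35.5 cos 171° = -35.06
Leg 2 (N83°W, 19.6 nmi): east 19.6 sin 277° = -19.45, north 19.6 cos 277° = 2.39
Summing: -13.90 nmi east, -32.67 nmi north → (-13.90, -32.67).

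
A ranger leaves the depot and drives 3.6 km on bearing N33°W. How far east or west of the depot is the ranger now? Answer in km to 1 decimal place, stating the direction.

2.0 km west

Leg 1 (N33°W, 3.6 km): east 3.6 sin 327° = -1.96, north 3.6 cos 327° = 3.02
Net east component: -1.96 km.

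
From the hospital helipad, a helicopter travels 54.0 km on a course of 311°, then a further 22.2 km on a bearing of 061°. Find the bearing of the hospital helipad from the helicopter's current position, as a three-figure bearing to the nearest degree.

155°

Leg 1 (311°, 54.0 km): east 54.0 sin 311° = -40.75, north 54.0 cos 311° = 35.43
Leg 2 (061°, 22.2 km): east 22.2 sin 61° = 19.42, north 22.2 cos 61° = 10.76
Net displacement: -21.34 east, 46.19 north. Direction back to start is (21.34, -46.19): bearing = atan2(21.34, -46.19) mod 360° = 155.21° ≈ 155°.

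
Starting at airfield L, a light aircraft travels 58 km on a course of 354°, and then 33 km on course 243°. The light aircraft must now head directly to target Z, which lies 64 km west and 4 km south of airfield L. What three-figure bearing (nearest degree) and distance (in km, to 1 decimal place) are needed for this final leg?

Leg 1 (354°, 58 km): east 58 sin 354° = -6.06, north 58 cos 354° = 57.68
Leg 2 (243°, 33 km): east 33 sin 243° = -29.40, north 33 cos 243° = -14.98
Current position: (-35.47, 42.70). Target: (-64, -4). Remaining: Δeast = -28.53, Δnorth = -46.70.
Bearing = atan2(-28.53, -46.70) mod 360° = 211.42°; distance = √((-28.53)² + (-46.70)²) = 54.728 km.

211°, 54.7 km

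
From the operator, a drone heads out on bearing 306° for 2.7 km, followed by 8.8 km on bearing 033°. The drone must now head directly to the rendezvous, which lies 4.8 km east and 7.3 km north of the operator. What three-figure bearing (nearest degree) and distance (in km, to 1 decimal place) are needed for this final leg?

127°, 2.8 km

Leg 1 (306°, 2.7 km): east 2.7 sin 306° = -2.18, north 2.7 cos 306° = 1.59
Leg 2 (033°, 8.8 km): east 8.8 sin 33° = 4.79, north 8.8 cos 33° = 7.38
Current position: (2.61, 8.97). Target: (4.8, 7.3). Remaining: Δeast = 2.19, Δnorth = -1.67.
Bearing = atan2(2.19, -1.67) mod 360° = 127.26°; distance = √((2.19)² + (-1.67)²) = 2.754 km.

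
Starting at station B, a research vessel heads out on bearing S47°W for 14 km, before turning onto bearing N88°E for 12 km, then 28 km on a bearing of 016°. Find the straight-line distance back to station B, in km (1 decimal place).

Leg 1 (S47°W, 14 km): east 14 sin 227° = -10.24, north 14 cos 227° = -9.55
Leg 2 (N88°E, 12 km): east 12 sin 88° = 11.99, north 12 cos 88° = 0.42
Leg 3 (016°, 28 km): east 28 sin 16° = 7.72, north 28 cos 16° = 26.92
Net: 9.47 east, 17.79 north. Distance = √((9.47)² + (17.79)²) = 20.151 km.

20.2 km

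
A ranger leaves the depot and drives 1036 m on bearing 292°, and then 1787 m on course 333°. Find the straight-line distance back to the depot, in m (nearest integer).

2657 m

Leg 1 (292°, 1036 m): east 1036 sin 292° = -960.56, north 1036 cos 292° = 388.09
Leg 2 (333°, 1787 m): east 1787 sin 333° = -811.28, north 1787 cos 333° = 1592.23
Net: -1771.84 east, 1980.32 north. Distance = √((-1771.84)² + (1980.32)²) = 2657.273 m.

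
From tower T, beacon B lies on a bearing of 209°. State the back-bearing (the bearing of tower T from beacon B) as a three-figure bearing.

Back-bearing = 209° − 180° = 029°.

029°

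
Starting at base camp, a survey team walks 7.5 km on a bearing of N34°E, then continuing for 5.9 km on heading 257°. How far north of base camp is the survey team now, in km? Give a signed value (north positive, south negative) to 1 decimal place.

Leg 1 (N34°E, 7.5 km): east 7.5 sin 34° = 4.19, north 7.5 cos 34° = 6.22
Leg 2 (257°, 5.9 km): east 5.9 sin 257° = -5.75, north 5.9 cos 257° = -1.33
Net north component: 4.89 km.

4.9 km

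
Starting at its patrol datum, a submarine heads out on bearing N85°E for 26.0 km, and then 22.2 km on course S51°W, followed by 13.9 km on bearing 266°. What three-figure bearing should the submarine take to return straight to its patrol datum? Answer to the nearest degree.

022°

Leg 1 (N85°E, 26.0 km): east 26.0 sin 85° = 25.90, north 26.0 cos 85° = 2.27
Leg 2 (S51°W, 22.2 km): east 22.2 sin 231° = -17.25, north 22.2 cos 231° = -13.97
Leg 3 (266°, 13.9 km): east 13.9 sin 266° = -13.87, north 13.9 cos 266° = -0.97
Net displacement: -5.22 east, -12.67 north. Direction back to start is (5.22, 12.67): bearing = atan2(5.22, 12.67) mod 360° = 22.38° ≈ 022°.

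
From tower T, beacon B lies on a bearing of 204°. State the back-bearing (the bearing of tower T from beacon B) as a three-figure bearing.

Back-bearing = 204° − 180° = 024°.

024°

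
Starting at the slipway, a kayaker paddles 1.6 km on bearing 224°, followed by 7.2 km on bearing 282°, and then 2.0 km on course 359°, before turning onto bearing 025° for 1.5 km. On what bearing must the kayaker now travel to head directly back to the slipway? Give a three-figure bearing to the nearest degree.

Leg 1 (224°, 1.6 km): east 1.6 sin 224° = -1.11, north 1.6 cos 224° = -1.15
Leg 2 (282°, 7.2 km): east 7.2 sin 282° = -7.04, north 7.2 cos 282° = 1.50
Leg 3 (359°, 2.0 km): east 2.0 sin 359° = -0.03, north 2.0 cos 359° = 2.00
Leg 4 (025°, 1.5 km): east 1.5 sin 25° = 0.63, north 1.5 cos 25° = 1.36
Net displacement: -7.56 east, 3.71 north. Direction back to start is (7.56, -3.71): bearing = atan2(7.56, -3.71) mod 360° = 116.12° ≈ 116°.

116°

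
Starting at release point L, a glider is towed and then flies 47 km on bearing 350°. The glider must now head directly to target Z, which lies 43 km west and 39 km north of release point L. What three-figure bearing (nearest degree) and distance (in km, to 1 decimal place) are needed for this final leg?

258°, 35.6 km

Leg 1 (350°, 47 km): east 47 sin 350° = -8.16, north 47 cos 350° = 46.29
Current position: (-8.16, 46.29). Target: (-43, 39). Remaining: Δeast = -34.84, Δnorth = -7.29.
Bearing = atan2(-34.84, -7.29) mod 360° = 258.19°; distance = √((-34.84)² + (-7.29)²) = 35.592 km.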